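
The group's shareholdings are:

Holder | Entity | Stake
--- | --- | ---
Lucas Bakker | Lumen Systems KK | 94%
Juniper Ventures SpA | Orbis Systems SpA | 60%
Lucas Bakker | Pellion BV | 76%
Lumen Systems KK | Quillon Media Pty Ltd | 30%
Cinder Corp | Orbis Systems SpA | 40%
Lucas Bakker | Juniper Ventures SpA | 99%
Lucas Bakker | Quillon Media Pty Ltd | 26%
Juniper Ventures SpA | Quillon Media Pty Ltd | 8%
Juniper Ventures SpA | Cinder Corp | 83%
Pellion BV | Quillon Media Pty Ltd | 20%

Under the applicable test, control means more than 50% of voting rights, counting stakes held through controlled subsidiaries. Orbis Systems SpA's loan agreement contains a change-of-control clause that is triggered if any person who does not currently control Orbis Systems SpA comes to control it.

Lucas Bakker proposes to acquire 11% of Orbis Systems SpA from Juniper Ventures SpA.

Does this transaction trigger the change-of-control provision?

The purchase adds only to Lucas's holdings (Juniper's stake shrinks), so Lucas is the only person who could newly come to control Orbis.
Lucas holds 99% of Juniper, so Lucas controls Juniper.
Juniper holds 83% of Cinder, so Lucas controls Cinder.
Cinder and Juniper together hold 40% + 60% = 100% of Orbis, so Lucas controls Orbis.
So Lucas already controls Orbis before the transaction.
After the purchase, Lucas holds 11% of Orbis directly, and Juniper's stake falls to 49%.
Lucas controlled Orbis already, so this is not a new person acquiring control; every other person's position is unchanged or reduced.
No new person acquires control, so the clause is not triggered.

No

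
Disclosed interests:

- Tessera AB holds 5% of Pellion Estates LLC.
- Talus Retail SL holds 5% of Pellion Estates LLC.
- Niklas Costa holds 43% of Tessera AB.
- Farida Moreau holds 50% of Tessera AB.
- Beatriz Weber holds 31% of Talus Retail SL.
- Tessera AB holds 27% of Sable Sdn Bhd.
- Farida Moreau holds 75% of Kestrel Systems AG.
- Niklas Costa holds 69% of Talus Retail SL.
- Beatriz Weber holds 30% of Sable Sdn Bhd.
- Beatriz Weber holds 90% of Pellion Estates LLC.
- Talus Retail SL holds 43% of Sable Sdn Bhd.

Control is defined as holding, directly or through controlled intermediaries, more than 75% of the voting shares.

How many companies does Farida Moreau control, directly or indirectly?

Farida's largest direct stake is 75% in Kestrel, which does not meet the threshold.
Farida controls 0 companies.

0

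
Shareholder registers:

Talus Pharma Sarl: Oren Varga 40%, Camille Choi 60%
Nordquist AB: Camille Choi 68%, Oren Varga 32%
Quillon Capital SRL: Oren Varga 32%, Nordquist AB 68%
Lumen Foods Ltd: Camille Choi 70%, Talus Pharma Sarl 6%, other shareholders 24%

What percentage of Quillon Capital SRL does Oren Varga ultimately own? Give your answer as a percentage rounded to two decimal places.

Oren reaches Quillon along 2 paths.
Direct stake: 32% = 32%.
Via Nordquist: 32% × 68% = 21.76%.
Total: 32% + 21.76% = 53.76%.

53.76%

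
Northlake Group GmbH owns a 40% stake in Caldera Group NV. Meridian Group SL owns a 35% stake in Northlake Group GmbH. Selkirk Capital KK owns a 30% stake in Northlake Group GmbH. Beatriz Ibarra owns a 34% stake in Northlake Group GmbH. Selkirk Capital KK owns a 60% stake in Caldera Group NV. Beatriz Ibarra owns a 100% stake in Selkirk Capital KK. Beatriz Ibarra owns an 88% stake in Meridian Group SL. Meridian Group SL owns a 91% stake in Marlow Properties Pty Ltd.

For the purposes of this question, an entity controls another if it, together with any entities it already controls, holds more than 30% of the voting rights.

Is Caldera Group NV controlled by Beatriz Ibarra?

Beatriz holds 100% of Selkirk, so Beatriz controls Selkirk.
Beatriz holds 88% of Meridian, so Beatriz controls Meridian.
Meridian and Beatriz and Selkirk together hold 35% + 34% + 30% = 99% of Northlake, so Beatriz controls Northlake.
Northlake and Selkirk together hold 40% + 60% = 100% of Caldera, so Beatriz controls Caldera.

Yes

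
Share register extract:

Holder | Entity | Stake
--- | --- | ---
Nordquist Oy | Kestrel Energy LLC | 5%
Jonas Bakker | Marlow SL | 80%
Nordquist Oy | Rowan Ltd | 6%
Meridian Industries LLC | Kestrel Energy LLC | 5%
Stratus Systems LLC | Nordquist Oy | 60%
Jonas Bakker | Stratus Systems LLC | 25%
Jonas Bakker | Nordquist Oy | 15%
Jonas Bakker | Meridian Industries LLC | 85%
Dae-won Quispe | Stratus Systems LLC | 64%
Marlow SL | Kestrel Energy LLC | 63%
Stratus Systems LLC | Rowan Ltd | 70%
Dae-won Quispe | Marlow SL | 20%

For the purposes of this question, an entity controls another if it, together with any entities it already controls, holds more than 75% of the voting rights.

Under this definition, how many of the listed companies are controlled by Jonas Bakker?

Jonas holds 80% of Marlow, so Jonas controls Marlow.
Jonas holds 85% of Meridian, so Jonas controls Meridian.
No other company's threshold is met.
Jonas controls 2 companies.

2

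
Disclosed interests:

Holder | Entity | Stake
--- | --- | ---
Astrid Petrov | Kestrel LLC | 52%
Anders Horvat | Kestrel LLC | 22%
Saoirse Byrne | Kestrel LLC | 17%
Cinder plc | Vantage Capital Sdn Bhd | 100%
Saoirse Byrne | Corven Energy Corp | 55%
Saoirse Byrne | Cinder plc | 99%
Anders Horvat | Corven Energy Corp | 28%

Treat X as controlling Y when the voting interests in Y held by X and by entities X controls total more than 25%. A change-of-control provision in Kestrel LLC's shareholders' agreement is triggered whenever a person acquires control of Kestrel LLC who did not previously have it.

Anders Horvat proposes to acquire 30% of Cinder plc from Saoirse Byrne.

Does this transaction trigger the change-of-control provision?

No

The purchase adds only to Anders's holdings (Saoirse's stake shrinks), so Anders is the only person who could newly come to control Kestrel.
Anders holds 28% of Corven, so Anders controls Corven.
In Kestrel, Anders's side holds only 22%, not > 25%.
So before the transaction, Anders does not control Kestrel.
After the purchase, Anders holds 30% of Cinder directly, and Saoirse's stake falls to 69%.
Anders holds 30% of Cinder, so Anders controls Cinder.
Cinder holds 100% of Vantage, so Anders controls Vantage.
After the transaction, Anders's side holds 22% of Kestrel, not > 25%, so Anders still does not control Kestrel.
No new person acquires control, so the clause is not triggered.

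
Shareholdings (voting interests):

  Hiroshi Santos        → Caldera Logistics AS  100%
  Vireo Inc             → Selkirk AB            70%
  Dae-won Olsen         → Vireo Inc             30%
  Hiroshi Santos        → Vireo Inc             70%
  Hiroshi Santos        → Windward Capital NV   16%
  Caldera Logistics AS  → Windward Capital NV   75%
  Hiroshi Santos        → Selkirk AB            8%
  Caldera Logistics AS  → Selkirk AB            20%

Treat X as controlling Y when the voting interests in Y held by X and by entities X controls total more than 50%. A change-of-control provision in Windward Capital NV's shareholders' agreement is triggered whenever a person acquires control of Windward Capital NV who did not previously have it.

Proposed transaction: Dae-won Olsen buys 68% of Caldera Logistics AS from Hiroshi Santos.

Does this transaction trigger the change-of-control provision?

Yes

The purchase adds only to Dae-won's holdings (Hiroshi's stake shrinks), so Dae-won is the only person who could newly come to control Windward.
Dae-won's largest direct stake is 30% in Vireo, which does not meet the threshold, so Dae-won controls no company.
Neither Dae-won nor any entity Dae-won controls holds any voting interest in Windward.
So before the transaction, Dae-won does not control Windward.
After the purchase, Dae-won holds 68% of Caldera directly, and Hiroshi's stake falls to 32%.
Dae-won holds 68% of Caldera, so Dae-won controls Caldera.
Caldera holds 75% of Windward, so Dae-won controls Windward.
Dae-won did not control Windward before and does after, so the clause is triggered.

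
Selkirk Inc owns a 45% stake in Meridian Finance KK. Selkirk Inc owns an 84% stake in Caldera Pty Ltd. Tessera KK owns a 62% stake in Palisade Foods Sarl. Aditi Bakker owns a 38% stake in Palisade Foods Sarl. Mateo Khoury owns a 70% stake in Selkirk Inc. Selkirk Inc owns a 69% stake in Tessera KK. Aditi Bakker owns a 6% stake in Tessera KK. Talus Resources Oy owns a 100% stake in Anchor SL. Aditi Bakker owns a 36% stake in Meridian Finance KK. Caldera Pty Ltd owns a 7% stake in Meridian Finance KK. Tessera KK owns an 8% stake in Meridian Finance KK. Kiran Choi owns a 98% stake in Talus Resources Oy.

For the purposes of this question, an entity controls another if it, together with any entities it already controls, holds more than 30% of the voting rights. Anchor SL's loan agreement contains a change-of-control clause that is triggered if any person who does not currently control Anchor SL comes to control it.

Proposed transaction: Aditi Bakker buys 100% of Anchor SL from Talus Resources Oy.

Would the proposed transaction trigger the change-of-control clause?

Yes

The purchase adds only to Aditi's holdings (Talus's stake shrinks), so Aditi is the only person who could newly come to control Anchor.
Aditi holds 36% of Meridian, so Aditi controls Meridian.
Aditi holds 38% of Palisade, so Aditi controls Palisade.
Neither Aditi nor any entity Aditi controls holds any voting interest in Anchor.
So before the transaction, Aditi does not control Anchor.
After the purchase, Aditi holds 100% of Anchor directly, and Talus's stake falls to 0%.
Aditi holds 100% of Anchor, so Aditi controls Anchor.
Aditi did not control Anchor before and does after, so the clause is triggered.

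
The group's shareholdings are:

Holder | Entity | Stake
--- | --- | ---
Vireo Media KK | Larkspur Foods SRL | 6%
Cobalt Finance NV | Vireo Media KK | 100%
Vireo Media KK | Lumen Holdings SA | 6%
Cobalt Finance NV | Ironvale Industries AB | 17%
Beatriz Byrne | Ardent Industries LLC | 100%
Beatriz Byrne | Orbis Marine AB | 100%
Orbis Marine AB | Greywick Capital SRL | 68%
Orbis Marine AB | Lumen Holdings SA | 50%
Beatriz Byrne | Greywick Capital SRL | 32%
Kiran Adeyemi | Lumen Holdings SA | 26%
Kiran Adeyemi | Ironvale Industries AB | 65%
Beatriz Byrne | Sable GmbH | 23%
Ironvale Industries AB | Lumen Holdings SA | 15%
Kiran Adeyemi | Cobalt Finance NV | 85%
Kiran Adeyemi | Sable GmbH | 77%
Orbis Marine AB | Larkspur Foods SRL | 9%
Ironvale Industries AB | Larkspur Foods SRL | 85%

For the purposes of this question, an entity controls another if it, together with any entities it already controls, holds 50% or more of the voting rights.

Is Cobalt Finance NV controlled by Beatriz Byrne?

Beatriz holds 100% of Orbis, so Beatriz controls Orbis.
Beatriz holds 100% of Ardent, so Beatriz controls Ardent.
Orbis and Beatriz together hold 68% + 32% = 100% of Greywick, so Beatriz controls Greywick.
Orbis holds 50% of Lumen, so Beatriz controls Lumen.
Neither Beatriz nor any entity Beatriz controls holds any voting interest in Cobalt.
So Beatriz does not control Cobalt.

No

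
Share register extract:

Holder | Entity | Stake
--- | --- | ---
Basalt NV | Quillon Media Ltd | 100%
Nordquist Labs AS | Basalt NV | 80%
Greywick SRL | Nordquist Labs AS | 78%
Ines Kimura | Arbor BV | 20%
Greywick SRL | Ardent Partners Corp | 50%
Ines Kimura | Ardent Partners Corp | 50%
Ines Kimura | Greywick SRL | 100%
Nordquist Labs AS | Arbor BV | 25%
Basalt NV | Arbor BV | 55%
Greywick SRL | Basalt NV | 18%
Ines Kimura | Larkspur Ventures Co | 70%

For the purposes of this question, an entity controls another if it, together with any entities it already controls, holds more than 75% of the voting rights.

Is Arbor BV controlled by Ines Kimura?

Yes

Ines holds 100% of Greywick, so Ines controls Greywick.
Greywick holds 78% of Nordquist, so Ines controls Nordquist.
Greywick and Nordquist together hold 18% + 80% = 98% of Basalt, so Ines controls Basalt.
Basalt and Nordquist and Ines together hold 55% + 25% + 20% = 100% of Arbor, so Ines controls Arbor.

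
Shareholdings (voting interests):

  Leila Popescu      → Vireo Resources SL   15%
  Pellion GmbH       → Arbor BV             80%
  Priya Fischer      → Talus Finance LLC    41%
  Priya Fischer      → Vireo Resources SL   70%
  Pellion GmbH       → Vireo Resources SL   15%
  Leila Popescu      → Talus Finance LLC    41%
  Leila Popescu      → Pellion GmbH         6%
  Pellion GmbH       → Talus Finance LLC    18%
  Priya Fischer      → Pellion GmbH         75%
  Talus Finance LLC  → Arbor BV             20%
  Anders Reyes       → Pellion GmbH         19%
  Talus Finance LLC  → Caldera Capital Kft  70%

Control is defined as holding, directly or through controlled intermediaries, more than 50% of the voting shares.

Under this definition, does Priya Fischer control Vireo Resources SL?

Yes

Priya holds 75% of Pellion, so Priya controls Pellion.
Pellion and Priya together hold 15% + 70% = 85% of Vireo, so Priya controls Vireo.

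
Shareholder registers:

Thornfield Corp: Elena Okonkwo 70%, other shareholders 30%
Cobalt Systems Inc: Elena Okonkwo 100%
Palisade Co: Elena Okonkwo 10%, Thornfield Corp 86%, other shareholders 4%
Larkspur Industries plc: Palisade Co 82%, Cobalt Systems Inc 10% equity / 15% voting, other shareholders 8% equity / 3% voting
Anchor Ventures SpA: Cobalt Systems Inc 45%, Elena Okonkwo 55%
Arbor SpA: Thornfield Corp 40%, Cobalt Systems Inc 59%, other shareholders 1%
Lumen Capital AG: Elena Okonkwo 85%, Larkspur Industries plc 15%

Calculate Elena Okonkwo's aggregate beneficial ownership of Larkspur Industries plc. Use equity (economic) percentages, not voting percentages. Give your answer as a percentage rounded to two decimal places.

67.56%

Elena reaches Larkspur along 3 paths.
Via Palisade: 10% × 82% = 8.2%.
Via Thornfield → Palisade: 70% × 86% × 82% = 49.364%.
Via Cobalt: 100% × 10% = 10%.
Total: 8.2% + 49.364% + 10% = 67.564%.
Rounded: 67.56%.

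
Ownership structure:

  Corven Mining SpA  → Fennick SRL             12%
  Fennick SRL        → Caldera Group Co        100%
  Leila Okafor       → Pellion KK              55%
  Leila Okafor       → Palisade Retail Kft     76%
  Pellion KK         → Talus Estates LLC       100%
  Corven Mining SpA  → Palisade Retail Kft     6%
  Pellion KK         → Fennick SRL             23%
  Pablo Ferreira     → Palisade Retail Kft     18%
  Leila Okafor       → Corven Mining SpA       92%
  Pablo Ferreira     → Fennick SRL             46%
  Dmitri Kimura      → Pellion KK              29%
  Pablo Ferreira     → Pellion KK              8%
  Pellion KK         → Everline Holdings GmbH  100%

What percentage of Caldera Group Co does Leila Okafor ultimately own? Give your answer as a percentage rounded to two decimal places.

23.69%

Leila reaches Caldera along 2 paths.
Via Pellion → Fennick: 55% × 23% × 100% = 12.65%.
Via Corven → Fennick: 92% × 12% × 100% = 11.04%.
Total: 12.65% + 11.04% = 23.69%.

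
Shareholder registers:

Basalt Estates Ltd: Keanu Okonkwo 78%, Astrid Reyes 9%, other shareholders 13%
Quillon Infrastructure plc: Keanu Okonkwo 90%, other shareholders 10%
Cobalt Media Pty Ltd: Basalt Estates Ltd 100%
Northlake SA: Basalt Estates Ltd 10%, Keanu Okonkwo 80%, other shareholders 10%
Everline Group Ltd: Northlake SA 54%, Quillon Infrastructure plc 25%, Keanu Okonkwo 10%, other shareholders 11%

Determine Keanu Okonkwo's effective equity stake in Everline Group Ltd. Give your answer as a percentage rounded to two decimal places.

Keanu reaches Everline along 4 paths.
Via Basalt → Northlake: 78% × 10% × 54% = 4.212%.
Via Northlake: 80% × 54% = 43.2%.
Via Quillon: 90% × 25% = 22.5%.
Direct stake: 10% = 10%.
Total: 4.212% + 43.2% + 22.5% + 10% = 79.912%.
Rounded: 79.91%.

79.91%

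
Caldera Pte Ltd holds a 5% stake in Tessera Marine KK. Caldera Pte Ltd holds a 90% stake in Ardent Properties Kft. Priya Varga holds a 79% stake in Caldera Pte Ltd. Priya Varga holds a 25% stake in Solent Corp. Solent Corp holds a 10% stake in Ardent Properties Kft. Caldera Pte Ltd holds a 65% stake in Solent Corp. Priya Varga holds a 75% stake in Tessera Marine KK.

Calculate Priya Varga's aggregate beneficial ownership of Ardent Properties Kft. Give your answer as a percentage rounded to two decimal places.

78.74%

Priya reaches Ardent along 3 paths.
Via Caldera: 79% × 90% = 71.1%.
Via Solent: 25% × 10% = 2.5%.
Via Caldera → Solent: 79% × 65% × 10% = 5.135%.
Total: 71.1% + 2.5% + 5.135% = 78.735%.
Rounded: 78.74%.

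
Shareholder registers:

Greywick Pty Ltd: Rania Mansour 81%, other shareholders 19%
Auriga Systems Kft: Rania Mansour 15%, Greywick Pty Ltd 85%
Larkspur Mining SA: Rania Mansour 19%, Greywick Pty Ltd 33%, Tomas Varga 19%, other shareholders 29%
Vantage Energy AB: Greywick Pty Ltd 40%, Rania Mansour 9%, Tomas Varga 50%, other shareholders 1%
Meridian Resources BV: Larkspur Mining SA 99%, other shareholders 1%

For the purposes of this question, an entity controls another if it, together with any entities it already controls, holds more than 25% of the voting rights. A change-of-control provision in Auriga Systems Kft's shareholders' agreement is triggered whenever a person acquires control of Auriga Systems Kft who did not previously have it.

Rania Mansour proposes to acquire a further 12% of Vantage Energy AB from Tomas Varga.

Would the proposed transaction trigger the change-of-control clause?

The purchase adds only to Rania's holdings (Tomas's stake shrinks), so Rania is the only person who could newly come to control Auriga.
Rania holds 81% of Greywick, so Rania controls Greywick.
Rania and Greywick together hold 15% + 85% = 100% of Auriga, so Rania controls Auriga.
So Rania already controls Auriga before the transaction.
After the purchase, Rania's direct stake in Vantage rises to 9% + 12% = 21%, and Tomas's stake falls to 38%.
Rania controlled Auriga already, so this is not a new person acquiring control; every other person's position is unchanged or reduced.
No new person acquires control, so the clause is not triggered.

No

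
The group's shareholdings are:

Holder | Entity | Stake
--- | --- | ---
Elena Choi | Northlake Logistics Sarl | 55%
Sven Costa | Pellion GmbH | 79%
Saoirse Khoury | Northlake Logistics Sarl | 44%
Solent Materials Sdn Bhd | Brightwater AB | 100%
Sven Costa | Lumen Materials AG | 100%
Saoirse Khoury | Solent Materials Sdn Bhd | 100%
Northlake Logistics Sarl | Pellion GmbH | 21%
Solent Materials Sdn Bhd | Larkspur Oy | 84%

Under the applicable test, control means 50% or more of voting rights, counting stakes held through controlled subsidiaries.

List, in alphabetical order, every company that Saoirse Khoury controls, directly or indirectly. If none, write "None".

Saoirse holds 100% of Solent, so Saoirse controls Solent.
Solent holds 100% of Brightwater, so Saoirse controls Brightwater.
Solent holds 84% of Larkspur, so Saoirse controls Larkspur.
No other company's threshold is met.

Brightwater AB, Larkspur Oy, Solent Materials Sdn Bhd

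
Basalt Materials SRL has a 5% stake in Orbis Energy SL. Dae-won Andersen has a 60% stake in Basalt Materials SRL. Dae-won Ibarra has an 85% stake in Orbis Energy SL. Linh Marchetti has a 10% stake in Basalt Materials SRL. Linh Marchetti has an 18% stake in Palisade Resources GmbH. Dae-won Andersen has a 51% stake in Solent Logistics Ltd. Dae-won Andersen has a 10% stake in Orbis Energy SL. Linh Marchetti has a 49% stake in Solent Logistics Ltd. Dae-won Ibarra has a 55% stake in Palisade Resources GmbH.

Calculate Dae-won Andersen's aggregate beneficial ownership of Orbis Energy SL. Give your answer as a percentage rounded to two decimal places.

Dae-won Andersen reaches Orbis along 2 paths.
Via Basalt: 60% × 5% = 3%.
Direct stake: 10% = 10%.
Total: 3% + 10% = 13%.
Rounded: 13.00%.

13.00%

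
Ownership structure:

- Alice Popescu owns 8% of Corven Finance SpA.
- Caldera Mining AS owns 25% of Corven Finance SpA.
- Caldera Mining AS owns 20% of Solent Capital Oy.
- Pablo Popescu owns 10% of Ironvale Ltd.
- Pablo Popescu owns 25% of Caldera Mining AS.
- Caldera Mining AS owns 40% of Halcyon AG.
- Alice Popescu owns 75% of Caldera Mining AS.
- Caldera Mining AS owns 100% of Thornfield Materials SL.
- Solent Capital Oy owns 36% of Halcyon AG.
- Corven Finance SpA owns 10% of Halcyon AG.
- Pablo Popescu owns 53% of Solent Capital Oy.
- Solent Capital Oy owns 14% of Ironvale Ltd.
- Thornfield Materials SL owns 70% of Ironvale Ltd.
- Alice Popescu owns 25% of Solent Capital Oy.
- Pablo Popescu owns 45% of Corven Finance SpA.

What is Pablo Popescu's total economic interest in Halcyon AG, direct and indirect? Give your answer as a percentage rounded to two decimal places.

36.01%

Pablo reaches Halcyon along 5 paths.
Via Caldera → Corven: 25% × 25% × 10% = 0.625%.
Via Corven: 45% × 10% = 4.5%.
Via Caldera: 25% × 40% = 10%.
Via Caldera → Solent: 25% × 20% × 36% = 1.8%.
Via Solent: 53% × 36% = 19.08%.
Total: 0.625% + 4.5% + 10% + 1.8% + 19.08% = 36.005%.
Rounded: 36.01%.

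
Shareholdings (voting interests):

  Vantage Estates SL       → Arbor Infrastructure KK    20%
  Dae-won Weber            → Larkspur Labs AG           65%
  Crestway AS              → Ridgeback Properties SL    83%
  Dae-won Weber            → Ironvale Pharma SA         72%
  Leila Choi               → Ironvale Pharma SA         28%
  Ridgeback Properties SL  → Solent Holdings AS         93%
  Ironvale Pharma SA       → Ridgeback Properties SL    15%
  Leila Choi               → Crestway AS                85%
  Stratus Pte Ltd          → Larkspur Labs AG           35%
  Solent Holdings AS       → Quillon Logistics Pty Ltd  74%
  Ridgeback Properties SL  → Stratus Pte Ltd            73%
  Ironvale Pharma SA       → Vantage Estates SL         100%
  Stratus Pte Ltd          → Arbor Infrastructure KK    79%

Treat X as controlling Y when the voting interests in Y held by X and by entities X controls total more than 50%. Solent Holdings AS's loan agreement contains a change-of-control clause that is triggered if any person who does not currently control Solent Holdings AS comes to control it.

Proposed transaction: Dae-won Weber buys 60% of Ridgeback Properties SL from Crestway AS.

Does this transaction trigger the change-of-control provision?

Yes

The purchase adds only to Dae-won's holdings (Crestway's stake shrinks), so Dae-won is the only person who could newly come to control Solent.
Dae-won holds 72% of Ironvale, so Dae-won controls Ironvale.
Ironvale holds 100% of Vantage, so Dae-won controls Vantage.
Dae-won holds 65% of Larkspur, so Dae-won controls Larkspur.
Neither Dae-won nor any entity Dae-won controls holds any voting interest in Solent.
So before the transaction, Dae-won does not control Solent.
After the purchase, Dae-won holds 60% of Ridgeback directly, and Crestway's stake falls to 23%.
Ironvale and Dae-won together hold 15% + 60% = 75% of Ridgeback, so Dae-won controls Ridgeback.
Ridgeback holds 93% of Solent, so Dae-won controls Solent.
Dae-won did not control Solent before and does after, so the clause is triggered.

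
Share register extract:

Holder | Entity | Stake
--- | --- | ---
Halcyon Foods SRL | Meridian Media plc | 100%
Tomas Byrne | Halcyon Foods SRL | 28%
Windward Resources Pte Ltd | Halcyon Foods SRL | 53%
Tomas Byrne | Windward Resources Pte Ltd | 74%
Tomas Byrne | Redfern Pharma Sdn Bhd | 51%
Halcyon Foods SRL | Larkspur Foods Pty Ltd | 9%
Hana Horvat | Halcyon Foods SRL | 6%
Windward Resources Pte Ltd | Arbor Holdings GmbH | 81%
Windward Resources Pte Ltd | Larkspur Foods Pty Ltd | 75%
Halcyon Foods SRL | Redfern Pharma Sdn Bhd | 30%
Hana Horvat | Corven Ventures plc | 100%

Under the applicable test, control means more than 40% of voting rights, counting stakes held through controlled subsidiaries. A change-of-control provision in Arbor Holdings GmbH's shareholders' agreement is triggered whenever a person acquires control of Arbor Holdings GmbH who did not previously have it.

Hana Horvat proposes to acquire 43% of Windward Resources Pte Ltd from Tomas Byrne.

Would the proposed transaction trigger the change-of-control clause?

Yes

The purchase adds only to Hana's holdings (Tomas's stake shrinks), so Hana is the only person who could newly come to control Arbor.
Hana holds 100% of Corven, so Hana controls Corven.
Neither Hana nor any entity Hana controls holds any voting interest in Arbor.
So before the transaction, Hana does not control Arbor.
After the purchase, Hana holds 43% of Windward directly, and Tomas's stake falls to 31%.
Hana holds 43% of Windward, so Hana controls Windward.
Windward holds 81% of Arbor, so Hana controls Arbor.
Hana did not control Arbor before and does after, so the clause is triggered.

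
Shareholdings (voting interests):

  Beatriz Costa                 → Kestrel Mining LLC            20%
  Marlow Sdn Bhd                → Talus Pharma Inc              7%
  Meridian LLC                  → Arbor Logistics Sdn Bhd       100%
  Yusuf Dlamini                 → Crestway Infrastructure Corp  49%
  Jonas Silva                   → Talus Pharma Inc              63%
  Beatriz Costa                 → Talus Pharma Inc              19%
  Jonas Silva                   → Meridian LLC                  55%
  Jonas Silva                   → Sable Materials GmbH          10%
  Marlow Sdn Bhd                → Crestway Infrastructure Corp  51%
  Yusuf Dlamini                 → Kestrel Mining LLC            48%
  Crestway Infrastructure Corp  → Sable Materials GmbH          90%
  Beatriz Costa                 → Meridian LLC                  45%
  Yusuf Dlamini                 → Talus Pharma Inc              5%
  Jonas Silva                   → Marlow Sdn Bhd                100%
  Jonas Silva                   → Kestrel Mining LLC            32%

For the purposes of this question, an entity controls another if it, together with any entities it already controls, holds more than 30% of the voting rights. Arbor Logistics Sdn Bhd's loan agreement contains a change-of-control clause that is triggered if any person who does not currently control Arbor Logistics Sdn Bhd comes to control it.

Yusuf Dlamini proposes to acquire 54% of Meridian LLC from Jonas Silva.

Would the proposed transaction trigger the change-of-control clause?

Yes

The purchase adds only to Yusuf's holdings (Jonas's stake shrinks), so Yusuf is the only person who could newly come to control Arbor.
Yusuf holds 48% of Kestrel, so Yusuf controls Kestrel.
Yusuf holds 49% of Crestway, so Yusuf controls Crestway.
Crestway holds 90% of Sable, so Yusuf controls Sable.
Neither Yusuf nor any entity Yusuf controls holds any voting interest in Arbor.
So before the transaction, Yusuf does not control Arbor.
After the purchase, Yusuf holds 54% of Meridian directly, and Jonas's stake falls to 1%.
Yusuf holds 54% of Meridian, so Yusuf controls Meridian.
Meridian holds 100% of Arbor, so Yusuf controls Arbor.
Yusuf did not control Arbor before and does after, so the clause is triggered.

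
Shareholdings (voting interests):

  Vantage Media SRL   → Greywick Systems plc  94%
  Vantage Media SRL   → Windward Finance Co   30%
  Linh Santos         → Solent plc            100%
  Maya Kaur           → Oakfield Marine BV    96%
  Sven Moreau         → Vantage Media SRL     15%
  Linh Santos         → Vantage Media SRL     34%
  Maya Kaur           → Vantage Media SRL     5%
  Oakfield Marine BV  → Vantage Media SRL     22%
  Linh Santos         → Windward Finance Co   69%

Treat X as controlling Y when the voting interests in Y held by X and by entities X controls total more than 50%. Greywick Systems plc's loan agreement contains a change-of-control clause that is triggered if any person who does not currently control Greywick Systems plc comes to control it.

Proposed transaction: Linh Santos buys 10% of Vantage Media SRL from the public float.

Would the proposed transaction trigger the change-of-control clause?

The purchase changes only Linh's holdings, so Linh is the only person who could newly come to control Greywick.
Linh holds 100% of Solent, so Linh controls Solent.
Linh holds 69% of Windward, so Linh controls Windward.
Neither Linh nor any entity Linh controls holds any voting interest in Greywick.
So before the transaction, Linh does not control Greywick.
After the purchase, Linh's direct stake in Vantage rises to 34% + 10% = 44%.
Linh's side now holds 44% of Vantage, not > 50%, so Linh still does not control Vantage.
After the transaction, neither Linh nor any entity Linh controls holds a voting interest in Greywick, so Linh still does not control it.
No new person acquires control, so the clause is not triggered.

No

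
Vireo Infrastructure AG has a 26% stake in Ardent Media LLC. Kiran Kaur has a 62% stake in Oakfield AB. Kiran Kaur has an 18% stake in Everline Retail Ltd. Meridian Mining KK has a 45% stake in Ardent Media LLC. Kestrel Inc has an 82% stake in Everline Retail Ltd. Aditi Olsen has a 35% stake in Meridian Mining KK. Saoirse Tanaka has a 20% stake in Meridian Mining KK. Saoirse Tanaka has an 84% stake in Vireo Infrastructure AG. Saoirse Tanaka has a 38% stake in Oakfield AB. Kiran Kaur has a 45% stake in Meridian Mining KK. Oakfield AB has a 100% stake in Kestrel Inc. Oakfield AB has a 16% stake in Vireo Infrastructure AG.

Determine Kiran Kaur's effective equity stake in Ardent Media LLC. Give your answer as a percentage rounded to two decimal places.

22.83%

Kiran reaches Ardent along 2 paths.
Via Oakfield → Vireo: 62% × 16% × 26% = 2.5792%.
Via Meridian: 45% × 45% = 20.25%.
Total: 2.5792% + 20.25% = 22.8292%.
Rounded: 22.83%.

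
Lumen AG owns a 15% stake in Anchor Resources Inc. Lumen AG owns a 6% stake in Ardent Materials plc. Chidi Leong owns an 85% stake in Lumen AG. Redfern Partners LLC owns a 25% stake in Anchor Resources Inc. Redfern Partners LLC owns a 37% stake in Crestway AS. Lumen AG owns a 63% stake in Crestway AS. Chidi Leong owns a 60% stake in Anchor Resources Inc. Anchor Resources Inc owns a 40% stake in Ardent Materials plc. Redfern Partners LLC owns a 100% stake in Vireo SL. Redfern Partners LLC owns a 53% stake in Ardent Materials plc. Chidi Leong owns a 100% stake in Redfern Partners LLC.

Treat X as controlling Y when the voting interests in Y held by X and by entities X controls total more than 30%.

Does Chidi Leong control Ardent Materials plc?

Yes

Chidi holds 100% of Redfern, so Chidi controls Redfern.
Chidi holds 85% of Lumen, so Chidi controls Lumen.
Chidi and Lumen and Redfern together hold 60% + 15% + 25% = 100% of Anchor, so Chidi controls Anchor.
Anchor and Lumen and Redfern together hold 40% + 6% + 53% = 99% of Ardent, so Chidi controls Ardent.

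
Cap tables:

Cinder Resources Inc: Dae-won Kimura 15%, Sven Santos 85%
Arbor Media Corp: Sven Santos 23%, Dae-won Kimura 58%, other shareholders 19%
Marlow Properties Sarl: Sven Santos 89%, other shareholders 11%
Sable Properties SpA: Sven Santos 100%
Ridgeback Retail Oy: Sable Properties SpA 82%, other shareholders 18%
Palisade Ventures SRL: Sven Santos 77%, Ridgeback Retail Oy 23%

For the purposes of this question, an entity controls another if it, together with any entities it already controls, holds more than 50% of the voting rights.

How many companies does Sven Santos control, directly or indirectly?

5

Sven holds 85% of Cinder, so Sven controls Cinder.
Sven holds 89% of Marlow, so Sven controls Marlow.
Sven holds 100% of Sable, so Sven controls Sable.
Sable holds 82% of Ridgeback, so Sven controls Ridgeback.
Sven and Ridgeback together hold 77% + 23% = 100% of Palisade, so Sven controls Palisade.
No other company's threshold is met.
Sven controls 5 companies.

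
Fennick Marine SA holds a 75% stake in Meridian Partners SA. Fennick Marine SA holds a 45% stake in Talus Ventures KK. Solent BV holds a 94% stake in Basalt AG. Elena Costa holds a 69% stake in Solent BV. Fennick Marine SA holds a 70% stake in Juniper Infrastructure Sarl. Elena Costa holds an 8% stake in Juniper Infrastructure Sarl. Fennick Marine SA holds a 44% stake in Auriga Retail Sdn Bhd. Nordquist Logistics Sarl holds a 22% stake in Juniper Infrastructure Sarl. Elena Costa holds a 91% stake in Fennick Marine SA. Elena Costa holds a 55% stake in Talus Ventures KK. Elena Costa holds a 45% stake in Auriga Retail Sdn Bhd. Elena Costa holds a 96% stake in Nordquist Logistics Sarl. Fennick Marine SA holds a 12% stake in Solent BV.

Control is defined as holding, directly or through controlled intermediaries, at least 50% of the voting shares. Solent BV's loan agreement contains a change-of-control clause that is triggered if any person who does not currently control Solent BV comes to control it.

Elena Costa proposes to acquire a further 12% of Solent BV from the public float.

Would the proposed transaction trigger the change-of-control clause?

The purchase changes only Elena's holdings, so Elena is the only person who could newly come to control Solent.
Elena holds 91% of Fennick, so Elena controls Fennick.
Fennick and Elena together hold 12% + 69% = 81% of Solent, so Elena controls Solent.
So Elena already controls Solent before the transaction.
After the purchase, Elena's direct stake in Solent rises to 69% + 12% = 81%.
Elena controlled Solent already, so this is not a new person acquiring control; every other person's position is unchanged or reduced.
No new person acquires control, so the clause is not triggered.

No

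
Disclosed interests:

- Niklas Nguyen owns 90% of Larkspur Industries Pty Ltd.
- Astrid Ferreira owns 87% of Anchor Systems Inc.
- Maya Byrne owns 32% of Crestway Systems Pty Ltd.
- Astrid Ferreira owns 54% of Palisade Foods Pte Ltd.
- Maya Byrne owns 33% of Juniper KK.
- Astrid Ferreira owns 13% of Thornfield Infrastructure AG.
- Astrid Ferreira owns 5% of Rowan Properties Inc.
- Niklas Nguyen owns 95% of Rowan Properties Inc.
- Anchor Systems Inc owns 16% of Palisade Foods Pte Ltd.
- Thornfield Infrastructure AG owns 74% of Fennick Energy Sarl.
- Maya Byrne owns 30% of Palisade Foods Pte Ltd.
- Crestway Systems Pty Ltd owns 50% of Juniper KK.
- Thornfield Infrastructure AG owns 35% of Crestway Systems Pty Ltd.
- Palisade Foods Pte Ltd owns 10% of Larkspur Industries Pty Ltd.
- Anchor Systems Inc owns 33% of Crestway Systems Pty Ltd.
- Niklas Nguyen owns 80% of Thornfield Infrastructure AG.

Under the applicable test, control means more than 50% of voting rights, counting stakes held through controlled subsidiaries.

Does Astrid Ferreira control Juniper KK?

No

Astrid holds 87% of Anchor, so Astrid controls Anchor.
Astrid and Anchor together hold 54% + 16% = 70% of Palisade, so Astrid controls Palisade.
Neither Astrid nor any entity Astrid controls holds any voting interest in Juniper.
So Astrid does not control Juniper.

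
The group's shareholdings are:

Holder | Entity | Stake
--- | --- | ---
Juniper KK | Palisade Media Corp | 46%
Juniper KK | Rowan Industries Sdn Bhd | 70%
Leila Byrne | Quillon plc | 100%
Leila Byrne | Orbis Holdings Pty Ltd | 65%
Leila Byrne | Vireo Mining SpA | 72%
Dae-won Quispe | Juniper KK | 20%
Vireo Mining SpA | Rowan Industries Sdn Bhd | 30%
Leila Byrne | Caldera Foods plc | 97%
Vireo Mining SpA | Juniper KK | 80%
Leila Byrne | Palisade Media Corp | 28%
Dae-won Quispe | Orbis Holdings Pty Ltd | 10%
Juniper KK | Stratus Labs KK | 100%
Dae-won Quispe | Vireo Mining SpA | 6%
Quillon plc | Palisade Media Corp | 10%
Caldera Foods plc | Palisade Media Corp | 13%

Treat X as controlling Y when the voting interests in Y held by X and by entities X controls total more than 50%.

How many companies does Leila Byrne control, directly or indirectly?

8

Leila holds 72% of Vireo, so Leila controls Vireo.
Leila holds 97% of Caldera, so Leila controls Caldera.
Leila holds 65% of Orbis, so Leila controls Orbis.
Vireo holds 80% of Juniper, so Leila controls Juniper.
Leila holds 100% of Quillon, so Leila controls Quillon.
Juniper holds 100% of Stratus, so Leila controls Stratus.
Quillon and Leila and Juniper and Caldera together hold 10% + 28% + 46% + 13% = 97% of Palisade, so Leila controls Palisade.
Juniper and Vireo together hold 70% + 30% = 100% of Rowan, so Leila controls Rowan.
Leila controls 8 companies.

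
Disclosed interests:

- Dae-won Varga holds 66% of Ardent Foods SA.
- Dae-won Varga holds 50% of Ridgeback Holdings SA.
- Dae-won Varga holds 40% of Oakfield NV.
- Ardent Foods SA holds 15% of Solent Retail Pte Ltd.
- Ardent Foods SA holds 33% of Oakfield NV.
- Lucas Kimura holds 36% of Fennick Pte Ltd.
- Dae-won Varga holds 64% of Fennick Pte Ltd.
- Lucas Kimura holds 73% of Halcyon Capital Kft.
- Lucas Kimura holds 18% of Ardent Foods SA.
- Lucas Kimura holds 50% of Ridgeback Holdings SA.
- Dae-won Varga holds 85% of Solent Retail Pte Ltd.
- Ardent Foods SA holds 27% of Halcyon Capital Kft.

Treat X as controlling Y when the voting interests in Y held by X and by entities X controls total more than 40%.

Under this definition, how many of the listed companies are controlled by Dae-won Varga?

Dae-won holds 66% of Ardent, so Dae-won controls Ardent.
Dae-won and Ardent together hold 85% + 15% = 100% of Solent, so Dae-won controls Solent.
Dae-won holds 64% of Fennick, so Dae-won controls Fennick.
Ardent and Dae-won together hold 33% + 40% = 73% of Oakfield, so Dae-won controls Oakfield.
Dae-won holds 50% of Ridgeback, so Dae-won controls Ridgeback.
No other company's threshold is met.
Dae-won controls 5 companies.

5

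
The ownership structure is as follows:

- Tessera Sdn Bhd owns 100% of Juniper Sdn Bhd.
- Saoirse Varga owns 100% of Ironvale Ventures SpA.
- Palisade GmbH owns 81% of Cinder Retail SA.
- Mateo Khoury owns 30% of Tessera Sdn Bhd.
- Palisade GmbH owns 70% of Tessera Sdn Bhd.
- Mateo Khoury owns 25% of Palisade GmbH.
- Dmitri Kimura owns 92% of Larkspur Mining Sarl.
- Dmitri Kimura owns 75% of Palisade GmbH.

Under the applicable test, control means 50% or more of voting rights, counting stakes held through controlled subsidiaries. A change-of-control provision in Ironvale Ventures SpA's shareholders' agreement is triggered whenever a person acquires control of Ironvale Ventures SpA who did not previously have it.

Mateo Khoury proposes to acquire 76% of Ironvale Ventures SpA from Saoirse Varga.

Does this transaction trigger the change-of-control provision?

The purchase adds only to Mateo's holdings (Saoirse's stake shrinks), so Mateo is the only person who could newly come to control Ironvale.
Mateo's largest direct stake is 30% in Tessera, which does not meet the threshold, so Mateo controls no company.
Neither Mateo nor any entity Mateo controls holds any voting interest in Ironvale.
So before the transaction, Mateo does not control Ironvale.
After the purchase, Mateo holds 76% of Ironvale directly, and Saoirse's stake falls to 24%.
Mateo holds 76% of Ironvale, so Mateo controls Ironvale.
Mateo did not control Ironvale before and does after, so the clause is triggered.

Yes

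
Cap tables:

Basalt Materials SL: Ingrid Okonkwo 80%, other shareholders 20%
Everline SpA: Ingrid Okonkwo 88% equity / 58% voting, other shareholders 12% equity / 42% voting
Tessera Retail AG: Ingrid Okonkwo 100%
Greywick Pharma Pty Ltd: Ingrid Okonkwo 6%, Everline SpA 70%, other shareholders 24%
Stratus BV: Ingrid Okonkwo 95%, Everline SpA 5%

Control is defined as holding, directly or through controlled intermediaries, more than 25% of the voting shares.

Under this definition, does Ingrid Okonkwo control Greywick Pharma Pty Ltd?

Yes

Ingrid holds 58% of Everline, so Ingrid controls Everline.
Ingrid and Everline together hold 6% + 70% = 76% of Greywick, so Ingrid controls Greywick.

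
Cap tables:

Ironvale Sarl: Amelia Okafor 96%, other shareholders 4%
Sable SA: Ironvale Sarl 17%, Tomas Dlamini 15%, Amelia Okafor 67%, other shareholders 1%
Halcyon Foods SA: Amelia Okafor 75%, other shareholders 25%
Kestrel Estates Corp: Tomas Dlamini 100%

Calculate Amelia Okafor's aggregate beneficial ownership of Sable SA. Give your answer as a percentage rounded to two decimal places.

83.32%

Amelia reaches Sable along 2 paths.
Via Ironvale: 96% × 17% = 16.32%.
Direct stake: 67% = 67%.
Total: 16.32% + 67% = 83.32%.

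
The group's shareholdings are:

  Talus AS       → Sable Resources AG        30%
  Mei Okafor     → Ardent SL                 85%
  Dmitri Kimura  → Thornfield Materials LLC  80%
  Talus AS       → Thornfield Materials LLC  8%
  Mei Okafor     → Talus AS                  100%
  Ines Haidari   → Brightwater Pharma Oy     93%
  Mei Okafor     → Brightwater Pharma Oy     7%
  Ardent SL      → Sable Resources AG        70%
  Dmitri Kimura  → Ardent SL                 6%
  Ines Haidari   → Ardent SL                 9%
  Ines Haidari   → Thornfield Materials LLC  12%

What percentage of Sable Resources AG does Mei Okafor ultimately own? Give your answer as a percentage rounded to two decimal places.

89.50%

Mei reaches Sable along 2 paths.
Via Ardent: 85% × 70% = 59.5%.
Via Talus: 100% × 30% = 30%.
Total: 59.5% + 30% = 89.5%.
Rounded: 89.50%.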